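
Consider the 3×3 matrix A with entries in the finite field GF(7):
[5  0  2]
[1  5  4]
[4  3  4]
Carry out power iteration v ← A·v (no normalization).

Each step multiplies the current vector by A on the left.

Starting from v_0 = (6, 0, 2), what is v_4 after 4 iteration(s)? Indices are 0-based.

v_4 = (6, 4, 2)

v_0 = (6, 0, 2).
v_1 = A·v_0 = (6, 0, 4).
v_2 = A·v_1 = (3, 1, 5).
v_3 = A·v_2 = (4, 0, 0).
v_4 = A·v_3 = (6, 4, 2).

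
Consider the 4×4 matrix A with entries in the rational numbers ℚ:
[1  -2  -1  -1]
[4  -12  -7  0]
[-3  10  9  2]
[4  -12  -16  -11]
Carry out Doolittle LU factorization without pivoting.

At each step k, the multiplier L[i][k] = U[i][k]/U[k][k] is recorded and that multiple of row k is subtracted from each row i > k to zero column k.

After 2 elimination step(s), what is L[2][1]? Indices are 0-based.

L[2][1] = -1

[col 0] pivot 1
  R1 -= 4*R0 → (0, -4, -3, 4)  (L[1][0] := 4)
  R2 -= -3*R0 → (0, 4, 6, -1)  (L[2][0] := -3)
  R3 -= 4*R0 → (0, -4, -12, -7)  (L[3][0] := 4)
[col 1] pivot -4
  R2 -= -1*R1 → (0, 0, 3, 3)  (L[2][1] := -1)
  R3 -= 1*R1 → (0, 0, -9, -11)  (L[3][1] := 1)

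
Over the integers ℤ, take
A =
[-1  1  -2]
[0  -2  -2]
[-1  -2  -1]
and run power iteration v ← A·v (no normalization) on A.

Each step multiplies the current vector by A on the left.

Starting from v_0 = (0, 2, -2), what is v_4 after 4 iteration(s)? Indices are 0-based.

v_4 = (-10, 4, -12)

v_0 = (0, 2, -2).
v_1 = A·v_0 = (6, 0, -2).
v_2 = A·v_1 = (-2, 4, -4).
v_3 = A·v_2 = (14, 0, -2).
v_4 = A·v_3 = (-10, 4, -12).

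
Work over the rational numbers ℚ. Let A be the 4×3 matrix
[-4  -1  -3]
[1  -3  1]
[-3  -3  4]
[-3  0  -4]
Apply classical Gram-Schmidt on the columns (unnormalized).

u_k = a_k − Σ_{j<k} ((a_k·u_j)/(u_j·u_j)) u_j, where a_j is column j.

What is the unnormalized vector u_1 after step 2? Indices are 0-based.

u_1 = (1/7, -23/7, -15/7, 6/7)

Step 1: u_0 = a_0 = (-4, 1, -3, -3).
Step 2: u_1 = a_1 − (2/7)·u_0 = (1/7, -23/7, -15/7, 6/7).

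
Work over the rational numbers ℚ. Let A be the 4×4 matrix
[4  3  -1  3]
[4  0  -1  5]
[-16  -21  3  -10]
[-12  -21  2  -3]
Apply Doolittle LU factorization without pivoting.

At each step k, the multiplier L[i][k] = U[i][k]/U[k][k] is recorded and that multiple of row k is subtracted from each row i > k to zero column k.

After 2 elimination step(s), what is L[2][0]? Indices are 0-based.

L[2][0] = -4

[col 0] pivot 4
  R1 -= 1*R0 → (0, -3, 0, 2)  (L[1][0] := 1)
  R2 -= -4*R0 → (0, -9, -1, 2)  (L[2][0] := -4)
  R3 -= -3*R0 → (0, -12, -1, 6)  (L[3][0] := -3)
[col 1] pivot -3
  R2 -= 3*R1 → (0, 0, -1, -4)  (L[2][1] := 3)
  R3 -= 4*R1 → (0, 0, -1, -2)  (L[3][1] := 4)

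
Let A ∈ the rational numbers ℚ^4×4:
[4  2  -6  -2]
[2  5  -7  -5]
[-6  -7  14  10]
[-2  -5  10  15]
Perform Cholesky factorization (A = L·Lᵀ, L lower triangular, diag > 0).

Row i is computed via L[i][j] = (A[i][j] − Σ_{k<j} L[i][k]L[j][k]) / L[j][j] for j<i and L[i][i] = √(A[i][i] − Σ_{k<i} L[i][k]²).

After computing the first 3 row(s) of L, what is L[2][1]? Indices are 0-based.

Step 1: L[0][0] = √(4) = 2.
  L[1][0] = (2) / L[0][0] = 1.
Step 2: L[1][1] = √(4) = 2.
  L[2][0] = (-6) / L[0][0] = -3.
  L[2][1] = (-4) / L[1][1] = -2.
Step 3: L[2][2] = √(1) = 1.

L[2][1] = -2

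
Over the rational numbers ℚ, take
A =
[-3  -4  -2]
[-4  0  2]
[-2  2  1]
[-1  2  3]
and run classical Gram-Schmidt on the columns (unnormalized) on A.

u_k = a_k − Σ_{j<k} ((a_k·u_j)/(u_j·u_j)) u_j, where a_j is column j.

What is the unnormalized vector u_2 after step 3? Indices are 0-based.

u_2 = (-2/19, 26/57, -74/57, 62/57)

Step 1: u_0 = a_0 = (-3, -4, -2, -1).
Step 2: u_1 = a_1 − (1/5)·u_0 = (-17/5, 4/5, 12/5, 11/5).
Step 3: u_2 = a_2 − (-7/30)·u_0 − (29/38)·u_1 = (-2/19, 26/57, -74/57, 62/57).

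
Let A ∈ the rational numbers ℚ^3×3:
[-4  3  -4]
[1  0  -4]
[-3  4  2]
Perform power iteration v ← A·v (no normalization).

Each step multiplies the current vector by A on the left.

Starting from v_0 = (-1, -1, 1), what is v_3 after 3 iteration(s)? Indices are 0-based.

v_3 = (43, 29, -25)

v_0 = (-1, -1, 1).
v_1 = A·v_0 = (-3, -5, 1).
v_2 = A·v_1 = (-7, -7, -9).
v_3 = A·v_2 = (43, 29, -25).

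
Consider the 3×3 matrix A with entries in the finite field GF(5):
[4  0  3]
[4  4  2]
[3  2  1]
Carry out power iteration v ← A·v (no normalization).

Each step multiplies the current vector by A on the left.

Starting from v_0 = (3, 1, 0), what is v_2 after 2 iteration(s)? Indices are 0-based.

v_2 = (1, 4, 4)

v_0 = (3, 1, 0).
v_1 = A·v_0 = (2, 1, 1).
v_2 = A·v_1 = (1, 4, 4).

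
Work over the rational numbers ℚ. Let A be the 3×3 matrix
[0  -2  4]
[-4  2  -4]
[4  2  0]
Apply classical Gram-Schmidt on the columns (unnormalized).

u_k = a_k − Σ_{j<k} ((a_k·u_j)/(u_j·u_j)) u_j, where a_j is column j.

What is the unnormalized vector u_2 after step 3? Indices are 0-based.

Step 1: u_0 = a_0 = (0, -4, 4).
Step 2: u_1 = a_1 − (0)·u_0 = (-2, 2, 2).
Step 3: u_2 = a_2 − (1/2)·u_0 − (-4/3)·u_1 = (4/3, 2/3, 2/3).

u_2 = (4/3, 2/3, 2/3)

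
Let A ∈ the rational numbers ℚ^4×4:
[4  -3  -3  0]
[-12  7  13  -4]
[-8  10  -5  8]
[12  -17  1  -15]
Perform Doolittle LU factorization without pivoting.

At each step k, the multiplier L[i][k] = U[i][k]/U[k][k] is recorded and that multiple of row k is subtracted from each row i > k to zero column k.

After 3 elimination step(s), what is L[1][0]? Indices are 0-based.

[col 0] pivot 4
  R1 -= -3*R0 → (0, -2, 4, -4)  (L[1][0] := -3)
  R2 -= -2*R0 → (0, 4, -11, 8)  (L[2][0] := -2)
  R3 -= 3*R0 → (0, -8, 10, -15)  (L[3][0] := 3)
[col 1] pivot -2
  R2 -= -2*R1 → (0, 0, -3, 0)  (L[2][1] := -2)
  R3 -= 4*R1 → (0, 0, -6, 1)  (L[3][1] := 4)
[col 2] pivot -3
  R3 -= 2*R2 → (0, 0, 0, 1)  (L[3][2] := 2)

L[1][0] = -3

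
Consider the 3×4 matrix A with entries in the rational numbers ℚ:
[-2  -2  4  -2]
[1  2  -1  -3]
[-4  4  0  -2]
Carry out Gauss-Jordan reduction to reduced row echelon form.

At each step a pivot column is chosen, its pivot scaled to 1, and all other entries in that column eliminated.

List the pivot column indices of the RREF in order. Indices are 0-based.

pivot columns: 0, 1, 2

pivot(0,0)=-2: scale R0 → (1, 1, -2, 1)
  clear (1,0): R1 −= (1)R0 → (0, 1, 1, -4)
  clear (2,0): R2 −= (-4)R0 → (0, 8, -8, 2)
pivot(1,1)=1: scale R1 → (0, 1, 1, -4)
  clear (0,1): R0 −= (1)R1 → (1, 0, -3, 5)
  clear (2,1): R2 −= (8)R1 → (0, 0, -16, 34)
pivot(2,2)=-16: scale R2 → (0, 0, 1, -17/8)
  clear (0,2): R0 −= (-3)R2 → (1, 0, 0, -11/8)
  clear (1,2): R1 −= (1)R2 → (0, 1, 0, -15/8)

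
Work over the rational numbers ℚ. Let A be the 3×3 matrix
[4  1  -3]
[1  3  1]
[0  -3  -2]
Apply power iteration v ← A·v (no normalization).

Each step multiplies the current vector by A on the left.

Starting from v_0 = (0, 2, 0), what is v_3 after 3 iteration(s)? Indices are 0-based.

v_0 = (0, 2, 0).
v_1 = A·v_0 = (2, 6, -6).
v_2 = A·v_1 = (32, 14, -6).
v_3 = A·v_2 = (160, 68, -30).

v_3 = (160, 68, -30)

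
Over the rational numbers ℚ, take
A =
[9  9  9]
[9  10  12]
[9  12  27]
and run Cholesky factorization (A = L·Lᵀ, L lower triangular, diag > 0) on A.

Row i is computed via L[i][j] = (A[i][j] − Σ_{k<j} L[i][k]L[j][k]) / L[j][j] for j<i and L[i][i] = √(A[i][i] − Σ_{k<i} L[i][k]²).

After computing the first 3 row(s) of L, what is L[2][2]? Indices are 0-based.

L[2][2] = 3

Step 1: L[0][0] = √(9) = 3.
  L[1][0] = (9) / L[0][0] = 3.
Step 2: L[1][1] = √(1) = 1.
  L[2][0] = (9) / L[0][0] = 3.
  L[2][1] = (3) / L[1][1] = 3.
Step 3: L[2][2] = √(9) = 3.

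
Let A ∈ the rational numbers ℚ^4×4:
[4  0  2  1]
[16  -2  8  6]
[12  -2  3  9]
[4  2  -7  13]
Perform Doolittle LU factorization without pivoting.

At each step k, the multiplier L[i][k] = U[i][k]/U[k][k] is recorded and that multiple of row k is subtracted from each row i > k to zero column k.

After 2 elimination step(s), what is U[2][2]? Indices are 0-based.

U[2][2] = -3

k=0: U[0][0]=4
  eliminate (1,0): mult=4, new row 1: (0, -2, 0, 2); set L[1][0]=4
  eliminate (2,0): mult=3, new row 2: (0, -2, -3, 6); set L[2][0]=3
  eliminate (3,0): mult=1, new row 3: (0, 2, -9, 12); set L[3][0]=1
k=1: U[1][1]=-2
  eliminate (2,1): mult=1, new row 2: (0, 0, -3, 4); set L[2][1]=1
  eliminate (3,1): mult=-1, new row 3: (0, 0, -9, 14); set L[3][1]=-1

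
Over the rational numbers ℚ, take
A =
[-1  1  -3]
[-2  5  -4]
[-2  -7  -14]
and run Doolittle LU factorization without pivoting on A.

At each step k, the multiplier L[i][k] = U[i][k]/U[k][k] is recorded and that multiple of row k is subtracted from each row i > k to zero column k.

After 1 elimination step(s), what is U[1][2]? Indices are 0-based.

U[1][2] = 2

k=0: U[0][0]=-1
  eliminate (1,0): mult=2, new row 1: (0, 3, 2); set L[1][0]=2
  eliminate (2,0): mult=2, new row 2: (0, -9, -8); set L[2][0]=2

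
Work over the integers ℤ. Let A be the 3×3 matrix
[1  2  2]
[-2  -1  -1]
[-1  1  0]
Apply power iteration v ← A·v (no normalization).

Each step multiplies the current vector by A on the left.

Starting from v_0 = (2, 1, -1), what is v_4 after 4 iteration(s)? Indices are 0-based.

v_0 = (2, 1, -1).
v_1 = A·v_0 = (2, -4, -1).
v_2 = A·v_1 = (-8, 1, -6).
v_3 = A·v_2 = (-18, 21, 9).
v_4 = A·v_3 = (42, 6, 39).

v_4 = (42, 6, 39)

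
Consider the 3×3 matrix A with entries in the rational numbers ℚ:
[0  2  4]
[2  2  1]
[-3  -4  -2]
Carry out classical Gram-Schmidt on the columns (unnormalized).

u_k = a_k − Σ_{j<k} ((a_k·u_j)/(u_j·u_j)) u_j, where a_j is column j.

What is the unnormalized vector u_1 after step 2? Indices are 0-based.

Step 1: u_0 = a_0 = (0, 2, -3).
Step 2: u_1 = a_1 − (16/13)·u_0 = (2, -6/13, -4/13).

u_1 = (2, -6/13, -4/13)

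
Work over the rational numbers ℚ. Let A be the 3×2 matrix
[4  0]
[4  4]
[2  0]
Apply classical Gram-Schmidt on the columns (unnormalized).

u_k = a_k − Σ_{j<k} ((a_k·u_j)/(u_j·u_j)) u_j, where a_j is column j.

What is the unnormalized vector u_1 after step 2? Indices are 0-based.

Step 1: u_0 = a_0 = (4, 4, 2).
Step 2: u_1 = a_1 − (4/9)·u_0 = (-16/9, 20/9, -8/9).

u_1 = (-16/9, 20/9, -8/9)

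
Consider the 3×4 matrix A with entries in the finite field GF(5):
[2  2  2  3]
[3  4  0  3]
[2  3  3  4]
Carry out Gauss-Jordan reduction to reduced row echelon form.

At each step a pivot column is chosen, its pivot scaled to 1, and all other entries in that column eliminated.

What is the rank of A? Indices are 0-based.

rank = 3

pivot(0,0)=2: scale R0 → (1, 1, 1, 4)
  clear (1,0): R1 −= (3)R0 → (0, 1, 2, 1)
  clear (2,0): R2 −= (2)R0 → (0, 1, 1, 1)
pivot(1,1)=1: scale R1 → (0, 1, 2, 1)
  clear (0,1): R0 −= (1)R1 → (1, 0, 4, 3)
  clear (2,1): R2 −= (1)R1 → (0, 0, 4, 0)
pivot(2,2)=4: scale R2 → (0, 0, 1, 0)
  clear (0,2): R0 −= (4)R2 → (1, 0, 0, 3)
  clear (1,2): R1 −= (2)R2 → (0, 1, 0, 1)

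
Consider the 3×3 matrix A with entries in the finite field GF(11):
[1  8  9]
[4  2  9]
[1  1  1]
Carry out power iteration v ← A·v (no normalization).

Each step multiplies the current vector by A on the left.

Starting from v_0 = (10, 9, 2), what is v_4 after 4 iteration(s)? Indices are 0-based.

v_4 = (8, 1, 6)

v_0 = (10, 9, 2).
v_1 = A·v_0 = (1, 10, 10).
v_2 = A·v_1 = (6, 4, 10).
v_3 = A·v_2 = (7, 1, 9).
v_4 = A·v_3 = (8, 1, 6).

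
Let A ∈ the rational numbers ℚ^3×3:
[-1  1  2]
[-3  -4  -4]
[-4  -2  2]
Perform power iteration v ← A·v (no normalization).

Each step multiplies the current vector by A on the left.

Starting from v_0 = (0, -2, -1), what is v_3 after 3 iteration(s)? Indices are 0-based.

v_3 = (-72, 132, 0)

v_0 = (0, -2, -1).
v_1 = A·v_0 = (-4, 12, 2).
v_2 = A·v_1 = (20, -44, -4).
v_3 = A·v_2 = (-72, 132, 0).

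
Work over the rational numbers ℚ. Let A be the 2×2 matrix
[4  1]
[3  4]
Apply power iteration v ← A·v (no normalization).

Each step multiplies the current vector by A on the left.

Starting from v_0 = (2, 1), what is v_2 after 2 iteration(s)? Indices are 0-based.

v_2 = (46, 67)

v_0 = (2, 1).
v_1 = A·v_0 = (9, 10).
v_2 = A·v_1 = (46, 67).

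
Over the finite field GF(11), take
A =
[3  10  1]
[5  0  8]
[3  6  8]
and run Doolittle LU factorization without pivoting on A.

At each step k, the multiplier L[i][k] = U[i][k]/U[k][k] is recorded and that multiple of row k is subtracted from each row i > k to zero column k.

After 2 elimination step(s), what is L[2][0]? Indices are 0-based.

L[2][0] = 1

[col 0] pivot 3
  R1 -= 9*R0 → (0, 9, 10)  (L[1][0] := 9)
  R2 -= 1*R0 → (0, 7, 7)  (L[2][0] := 1)
[col 1] pivot 9
  R2 -= 2*R1 → (0, 0, 9)  (L[2][1] := 2)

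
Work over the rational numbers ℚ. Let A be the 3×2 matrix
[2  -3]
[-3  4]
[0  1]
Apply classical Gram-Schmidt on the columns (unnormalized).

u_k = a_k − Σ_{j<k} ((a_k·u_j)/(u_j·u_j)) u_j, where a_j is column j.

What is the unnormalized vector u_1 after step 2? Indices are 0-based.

u_1 = (-3/13, -2/13, 1)

Step 1: u_0 = a_0 = (2, -3, 0).
Step 2: u_1 = a_1 − (-18/13)·u_0 = (-3/13, -2/13, 1).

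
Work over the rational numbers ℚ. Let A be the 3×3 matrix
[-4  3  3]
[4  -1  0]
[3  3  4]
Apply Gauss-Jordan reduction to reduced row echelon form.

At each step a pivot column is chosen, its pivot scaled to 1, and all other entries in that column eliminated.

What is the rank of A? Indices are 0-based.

[1] R0 /= -4  ⇒  (1, -3/4, -3/4)
     R1 -= 4·R0  ⇒  (0, 2, 3)
     R2 -= 3·R0  ⇒  (0, 21/4, 25/4)
[2] R1 /= 2  ⇒  (0, 1, 3/2)
     R0 -= -3/4·R1  ⇒  (1, 0, 3/8)
     R2 -= 21/4·R1  ⇒  (0, 0, -13/8)
[3] R2 /= -13/8  ⇒  (0, 0, 1)
     R0 -= 3/8·R2  ⇒  (1, 0, 0)
     R1 -= 3/2·R2  ⇒  (0, 1, 0)

rank = 3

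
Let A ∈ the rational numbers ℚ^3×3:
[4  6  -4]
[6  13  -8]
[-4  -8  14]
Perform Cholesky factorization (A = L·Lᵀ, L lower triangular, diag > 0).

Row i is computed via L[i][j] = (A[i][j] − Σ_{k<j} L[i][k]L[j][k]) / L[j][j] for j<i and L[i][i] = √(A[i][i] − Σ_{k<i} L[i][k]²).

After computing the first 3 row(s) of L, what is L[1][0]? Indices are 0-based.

Step 1: L[0][0] = √(4) = 2.
  L[1][0] = (6) / L[0][0] = 3.
Step 2: L[1][1] = √(4) = 2.
  L[2][0] = (-4) / L[0][0] = -2.
  L[2][1] = (-2) / L[1][1] = -1.
Step 3: L[2][2] = √(9) = 3.

L[1][0] = 3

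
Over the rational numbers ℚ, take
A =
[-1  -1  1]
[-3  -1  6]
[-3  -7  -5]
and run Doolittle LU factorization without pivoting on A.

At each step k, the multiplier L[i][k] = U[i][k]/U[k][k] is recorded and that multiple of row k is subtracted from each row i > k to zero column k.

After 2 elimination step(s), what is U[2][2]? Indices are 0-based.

Step 1: pivot at (0,0) is -1.
  row1 ← row1 − (3)·row0  ⇒  L[1][0]=3, U row1=(0, 2, 3)
  row2 ← row2 − (3)·row0  ⇒  L[2][0]=3, U row2=(0, -4, -8)
Step 2: pivot at (1,1) is 2.
  row2 ← row2 − (-2)·row1  ⇒  L[2][1]=-2, U row2=(0, 0, -2)

U[2][2] = -2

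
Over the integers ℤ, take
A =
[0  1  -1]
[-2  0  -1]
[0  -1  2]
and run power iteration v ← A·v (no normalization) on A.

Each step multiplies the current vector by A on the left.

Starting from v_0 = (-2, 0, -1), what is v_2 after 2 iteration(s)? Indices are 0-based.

v_2 = (7, 0, -9)

v_0 = (-2, 0, -1).
v_1 = A·v_0 = (1, 5, -2).
v_2 = A·v_1 = (7, 0, -9).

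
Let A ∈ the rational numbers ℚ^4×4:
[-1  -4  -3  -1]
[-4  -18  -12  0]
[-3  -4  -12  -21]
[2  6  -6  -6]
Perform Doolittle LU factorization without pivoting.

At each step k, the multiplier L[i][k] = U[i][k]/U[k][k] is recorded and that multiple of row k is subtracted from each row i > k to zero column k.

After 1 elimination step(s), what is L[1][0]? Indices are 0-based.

L[1][0] = 4

Step 1: pivot at (0,0) is -1.
  row1 ← row1 − (4)·row0  ⇒  L[1][0]=4, U row1=(0, -2, 0, 4)
  row2 ← row2 − (3)·row0  ⇒  L[2][0]=3, U row2=(0, 8, -3, -18)
  row3 ← row3 − (-2)·row0  ⇒  L[3][0]=-2, U row3=(0, -2, -12, -8)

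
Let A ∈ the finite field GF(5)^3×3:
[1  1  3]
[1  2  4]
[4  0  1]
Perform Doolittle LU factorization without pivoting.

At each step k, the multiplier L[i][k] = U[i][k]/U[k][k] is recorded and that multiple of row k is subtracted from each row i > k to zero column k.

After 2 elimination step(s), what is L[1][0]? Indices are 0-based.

L[1][0] = 1

k=0: U[0][0]=1
  eliminate (1,0): mult=1, new row 1: (0, 1, 1); set L[1][0]=1
  eliminate (2,0): mult=4, new row 2: (0, 1, 4); set L[2][0]=4
k=1: U[1][1]=1
  eliminate (2,1): mult=1, new row 2: (0, 0, 3); set L[2][1]=1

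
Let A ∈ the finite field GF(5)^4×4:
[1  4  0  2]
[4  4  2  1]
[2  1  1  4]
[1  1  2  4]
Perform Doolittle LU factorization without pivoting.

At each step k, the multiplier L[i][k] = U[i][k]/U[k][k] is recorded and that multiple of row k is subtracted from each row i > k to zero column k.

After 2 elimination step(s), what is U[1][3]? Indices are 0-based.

[col 0] pivot 1
  R1 -= 4*R0 → (0, 3, 2, 3)  (L[1][0] := 4)
  R2 -= 2*R0 → (0, 3, 1, 0)  (L[2][0] := 2)
  R3 -= 1*R0 → (0, 2, 2, 2)  (L[3][0] := 1)
[col 1] pivot 3
  R2 -= 1*R1 → (0, 0, 4, 2)  (L[2][1] := 1)
  R3 -= 4*R1 → (0, 0, 4, 0)  (L[3][1] := 4)

U[1][3] = 3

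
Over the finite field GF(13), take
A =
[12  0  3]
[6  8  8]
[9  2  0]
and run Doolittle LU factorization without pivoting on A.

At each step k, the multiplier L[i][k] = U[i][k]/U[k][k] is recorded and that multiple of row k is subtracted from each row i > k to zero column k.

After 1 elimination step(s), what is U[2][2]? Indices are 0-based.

U[2][2] = 1

[col 0] pivot 12
  R1 -= 7*R0 → (0, 8, 0)  (L[1][0] := 7)
  R2 -= 4*R0 → (0, 2, 1)  (L[2][0] := 4)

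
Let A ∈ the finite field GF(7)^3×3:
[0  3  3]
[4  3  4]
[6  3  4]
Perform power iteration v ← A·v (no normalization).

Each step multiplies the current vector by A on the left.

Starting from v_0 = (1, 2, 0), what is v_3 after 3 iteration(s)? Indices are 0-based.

v_3 = (4, 4, 3)

v_0 = (1, 2, 0).
v_1 = A·v_0 = (6, 3, 5).
v_2 = A·v_1 = (3, 4, 2).
v_3 = A·v_2 = (4, 4, 3).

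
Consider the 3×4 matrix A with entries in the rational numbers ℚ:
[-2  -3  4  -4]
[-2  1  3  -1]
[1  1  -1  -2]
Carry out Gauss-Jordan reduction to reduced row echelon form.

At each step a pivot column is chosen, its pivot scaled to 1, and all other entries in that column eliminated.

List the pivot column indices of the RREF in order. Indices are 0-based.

[1] R0 /= -2  ⇒  (1, 3/2, -2, 2)
     R1 -= -2·R0  ⇒  (0, 4, -1, 3)
     R2 -= 1·R0  ⇒  (0, -1/2, 1, -4)
[2] R1 /= 4  ⇒  (0, 1, -1/4, 3/4)
     R0 -= 3/2·R1  ⇒  (1, 0, -13/8, 7/8)
     R2 -= -1/2·R1  ⇒  (0, 0, 7/8, -29/8)
[3] R2 /= 7/8  ⇒  (0, 0, 1, -29/7)
     R0 -= -13/8·R2  ⇒  (1, 0, 0, -41/7)
     R1 -= -1/4·R2  ⇒  (0, 1, 0, -2/7)

pivot columns: 0, 1, 2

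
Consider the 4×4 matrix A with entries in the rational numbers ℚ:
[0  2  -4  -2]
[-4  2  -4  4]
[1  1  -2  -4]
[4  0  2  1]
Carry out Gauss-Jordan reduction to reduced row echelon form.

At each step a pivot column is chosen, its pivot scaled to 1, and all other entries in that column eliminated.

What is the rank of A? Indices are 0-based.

pivot(0,0): swap R0↔R1
pivot(0,0)=-4: scale R0 → (1, -1/2, 1, -1)
  clear (2,0): R2 −= (1)R0 → (0, 3/2, -3, -3)
  clear (3,0): R3 −= (4)R0 → (0, 2, -2, 5)
pivot(1,1)=2: scale R1 → (0, 1, -2, -1)
  clear (0,1): R0 −= (-1/2)R1 → (1, 0, 0, -3/2)
  clear (2,1): R2 −= (3/2)R1 → (0, 0, 0, -3/2)
  clear (3,1): R3 −= (2)R1 → (0, 0, 2, 7)
pivot(2,2): swap R2↔R3
pivot(2,2)=2: scale R2 → (0, 0, 1, 7/2)
  clear (1,2): R1 −= (-2)R2 → (0, 1, 0, 6)
pivot(3,3)=-3/2: scale R3 → (0, 0, 0, 1)
  clear (0,3): R0 −= (-3/2)R3 → (1, 0, 0, 0)
  clear (1,3): R1 −= (6)R3 → (0, 1, 0, 0)
  clear (2,3): R2 −= (7/2)R3 → (0, 0, 1, 0)

rank = 4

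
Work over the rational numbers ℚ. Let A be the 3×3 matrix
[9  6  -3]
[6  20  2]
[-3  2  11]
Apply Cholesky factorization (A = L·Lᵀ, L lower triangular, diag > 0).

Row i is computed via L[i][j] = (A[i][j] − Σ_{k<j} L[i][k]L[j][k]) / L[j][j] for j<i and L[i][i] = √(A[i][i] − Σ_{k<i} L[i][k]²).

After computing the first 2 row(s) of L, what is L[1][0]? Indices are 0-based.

Step 1: L[0][0] = √(9) = 3.
  L[1][0] = (6) / L[0][0] = 2.
Step 2: L[1][1] = √(16) = 4.

L[1][0] = 2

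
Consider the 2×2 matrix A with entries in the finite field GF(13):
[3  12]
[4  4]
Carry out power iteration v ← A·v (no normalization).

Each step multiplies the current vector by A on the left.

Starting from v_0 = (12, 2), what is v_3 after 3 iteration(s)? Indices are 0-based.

v_0 = (12, 2).
v_1 = A·v_0 = (8, 4).
v_2 = A·v_1 = (7, 9).
v_3 = A·v_2 = (12, 12).

v_3 = (12, 12)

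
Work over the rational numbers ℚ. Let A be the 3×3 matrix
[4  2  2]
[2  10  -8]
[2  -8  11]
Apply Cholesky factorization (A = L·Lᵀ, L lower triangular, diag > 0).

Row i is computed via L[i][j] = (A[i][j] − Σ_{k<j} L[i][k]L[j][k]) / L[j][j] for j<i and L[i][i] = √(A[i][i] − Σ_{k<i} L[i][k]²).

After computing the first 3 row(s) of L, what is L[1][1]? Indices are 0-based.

L[1][1] = 3

Step 1: L[0][0] = √(4) = 2.
  L[1][0] = (2) / L[0][0] = 1.
Step 2: L[1][1] = √(9) = 3.
  L[2][0] = (2) / L[0][0] = 1.
  L[2][1] = (-9) / L[1][1] = -3.
Step 3: L[2][2] = √(1) = 1.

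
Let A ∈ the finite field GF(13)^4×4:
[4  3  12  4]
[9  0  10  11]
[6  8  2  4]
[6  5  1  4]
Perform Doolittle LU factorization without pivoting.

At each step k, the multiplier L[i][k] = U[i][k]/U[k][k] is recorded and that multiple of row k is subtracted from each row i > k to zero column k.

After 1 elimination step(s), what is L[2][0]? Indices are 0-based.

[col 0] pivot 4
  R1 -= 12*R0 → (0, 3, 9, 2)  (L[1][0] := 12)
  R2 -= 8*R0 → (0, 10, 10, 11)  (L[2][0] := 8)
  R3 -= 8*R0 → (0, 7, 9, 11)  (L[3][0] := 8)

L[2][0] = 8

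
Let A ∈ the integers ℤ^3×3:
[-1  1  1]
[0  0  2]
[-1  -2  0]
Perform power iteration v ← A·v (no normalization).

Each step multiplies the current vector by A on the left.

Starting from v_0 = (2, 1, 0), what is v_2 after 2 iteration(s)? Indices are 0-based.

v_2 = (-3, -8, 1)

v_0 = (2, 1, 0).
v_1 = A·v_0 = (-1, 0, -4).
v_2 = A·v_1 = (-3, -8, 1).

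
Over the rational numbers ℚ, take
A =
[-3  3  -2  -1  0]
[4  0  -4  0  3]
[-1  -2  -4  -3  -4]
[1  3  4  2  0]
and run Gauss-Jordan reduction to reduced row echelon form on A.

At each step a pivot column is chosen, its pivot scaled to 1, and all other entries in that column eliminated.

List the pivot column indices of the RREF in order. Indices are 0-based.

pivot columns: 0, 1, 2, 3

[1] R0 /= -3  ⇒  (1, -1, 2/3, 1/3, 0)
     R1 -= 4·R0  ⇒  (0, 4, -20/3, -4/3, 3)
     R2 -= -1·R0  ⇒  (0, -3, -10/3, -8/3, -4)
     R3 -= 1·R0  ⇒  (0, 4, 10/3, 5/3, 0)
[2] R1 /= 4  ⇒  (0, 1, -5/3, -1/3, 3/4)
     R0 -= -1·R1  ⇒  (1, 0, -1, 0, 3/4)
     R2 -= -3·R1  ⇒  (0, 0, -25/3, -11/3, -7/4)
     R3 -= 4·R1  ⇒  (0, 0, 10, 3, -3)
[3] R2 /= -25/3  ⇒  (0, 0, 1, 11/25, 21/100)
     R0 -= -1·R2  ⇒  (1, 0, 0, 11/25, 24/25)
     R1 -= -5/3·R2  ⇒  (0, 1, 0, 2/5, 11/10)
     R3 -= 10·R2  ⇒  (0, 0, 0, -7/5, -51/10)
[4] R3 /= -7/5  ⇒  (0, 0, 0, 1, 51/14)
     R0 -= 11/25·R3  ⇒  (1, 0, 0, 0, -9/14)
     R1 -= 2/5·R3  ⇒  (0, 1, 0, 0, -5/14)
     R2 -= 11/25·R3  ⇒  (0, 0, 1, 0, -39/28)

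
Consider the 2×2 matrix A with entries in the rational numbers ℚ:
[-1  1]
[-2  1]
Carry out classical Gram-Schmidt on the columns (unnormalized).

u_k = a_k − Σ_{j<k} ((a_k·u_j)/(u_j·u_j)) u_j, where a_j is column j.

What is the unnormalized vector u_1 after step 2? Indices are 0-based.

u_1 = (2/5, -1/5)

Step 1: u_0 = a_0 = (-1, -2).
Step 2: u_1 = a_1 − (-3/5)·u_0 = (2/5, -1/5).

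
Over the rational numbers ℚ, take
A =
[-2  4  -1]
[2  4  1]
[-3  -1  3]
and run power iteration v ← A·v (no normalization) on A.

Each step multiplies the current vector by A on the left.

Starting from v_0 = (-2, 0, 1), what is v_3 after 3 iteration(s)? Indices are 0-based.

v_0 = (-2, 0, 1).
v_1 = A·v_0 = (3, -3, 9).
v_2 = A·v_1 = (-27, 3, 21).
v_3 = A·v_2 = (45, -21, 141).

v_3 = (45, -21, 141)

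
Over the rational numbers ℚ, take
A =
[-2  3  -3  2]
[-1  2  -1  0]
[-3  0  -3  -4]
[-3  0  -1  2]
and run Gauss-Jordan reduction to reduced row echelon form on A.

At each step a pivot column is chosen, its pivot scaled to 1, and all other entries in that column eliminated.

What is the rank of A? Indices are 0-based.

pivot(0,0)=-2: scale R0 → (1, -3/2, 3/2, -1)
  clear (1,0): R1 −= (-1)R0 → (0, 1/2, 1/2, -1)
  clear (2,0): R2 −= (-3)R0 → (0, -9/2, 3/2, -7)
  clear (3,0): R3 −= (-3)R0 → (0, -9/2, 7/2, -1)
pivot(1,1)=1/2: scale R1 → (0, 1, 1, -2)
  clear (0,1): R0 −= (-3/2)R1 → (1, 0, 3, -4)
  clear (2,1): R2 −= (-9/2)R1 → (0, 0, 6, -16)
  clear (3,1): R3 −= (-9/2)R1 → (0, 0, 8, -10)
pivot(2,2)=6: scale R2 → (0, 0, 1, -8/3)
  clear (0,2): R0 −= (3)R2 → (1, 0, 0, 4)
  clear (1,2): R1 −= (1)R2 → (0, 1, 0, 2/3)
  clear (3,2): R3 −= (8)R2 → (0, 0, 0, 34/3)
pivot(3,3)=34/3: scale R3 → (0, 0, 0, 1)
  clear (0,3): R0 −= (4)R3 → (1, 0, 0, 0)
  clear (1,3): R1 −= (2/3)R3 → (0, 1, 0, 0)
  clear (2,3): R2 −= (-8/3)R3 → (0, 0, 1, 0)

rank = 4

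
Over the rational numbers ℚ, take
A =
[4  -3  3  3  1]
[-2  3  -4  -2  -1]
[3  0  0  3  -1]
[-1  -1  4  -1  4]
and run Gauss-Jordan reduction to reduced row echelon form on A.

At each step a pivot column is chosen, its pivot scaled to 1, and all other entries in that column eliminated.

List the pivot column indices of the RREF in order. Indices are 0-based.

pivot(0,0)=4: scale R0 → (1, -3/4, 3/4, 3/4, 1/4)
  clear (1,0): R1 −= (-2)R0 → (0, 3/2, -5/2, -1/2, -1/2)
  clear (2,0): R2 −= (3)R0 → (0, 9/4, -9/4, 3/4, -7/4)
  clear (3,0): R3 −= (-1)R0 → (0, -7/4, 19/4, -1/4, 17/4)
pivot(1,1)=3/2: scale R1 → (0, 1, -5/3, -1/3, -1/3)
  clear (0,1): R0 −= (-3/4)R1 → (1, 0, -1/2, 1/2, 0)
  clear (2,1): R2 −= (9/4)R1 → (0, 0, 3/2, 3/2, -1)
  clear (3,1): R3 −= (-7/4)R1 → (0, 0, 11/6, -5/6, 11/3)
pivot(2,2)=3/2: scale R2 → (0, 0, 1, 1, -2/3)
  clear (0,2): R0 −= (-1/2)R2 → (1, 0, 0, 1, -1/3)
  clear (1,2): R1 −= (-5/3)R2 → (0, 1, 0, 4/3, -13/9)
  clear (3,2): R3 −= (11/6)R2 → (0, 0, 0, -8/3, 44/9)
pivot(3,3)=-8/3: scale R3 → (0, 0, 0, 1, -11/6)
  clear (0,3): R0 −= (1)R3 → (1, 0, 0, 0, 3/2)
  clear (1,3): R1 −= (4/3)R3 → (0, 1, 0, 0, 1)
  clear (2,3): R2 −= (1)R3 → (0, 0, 1, 0, 7/6)

pivot columns: 0, 1, 2, 3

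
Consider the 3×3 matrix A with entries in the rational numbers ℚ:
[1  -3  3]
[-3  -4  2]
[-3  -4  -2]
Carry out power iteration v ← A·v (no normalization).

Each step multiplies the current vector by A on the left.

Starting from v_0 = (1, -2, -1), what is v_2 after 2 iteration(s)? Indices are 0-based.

v_0 = (1, -2, -1).
v_1 = A·v_0 = (4, 3, 7).
v_2 = A·v_1 = (16, -10, -38).

v_2 = (16, -10, -38)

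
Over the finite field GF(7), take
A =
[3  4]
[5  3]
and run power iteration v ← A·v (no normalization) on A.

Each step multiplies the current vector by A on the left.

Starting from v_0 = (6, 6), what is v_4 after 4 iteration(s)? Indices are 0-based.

v_0 = (6, 6).
v_1 = A·v_0 = (0, 6).
v_2 = A·v_1 = (3, 4).
v_3 = A·v_2 = (4, 6).
v_4 = A·v_3 = (1, 3).

v_4 = (1, 3)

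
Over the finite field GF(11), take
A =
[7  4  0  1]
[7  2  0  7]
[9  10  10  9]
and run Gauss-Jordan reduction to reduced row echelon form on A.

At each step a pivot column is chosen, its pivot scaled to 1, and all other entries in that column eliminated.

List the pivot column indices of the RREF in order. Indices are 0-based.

pivot(0,0)=7: scale R0 → (1, 10, 0, 8)
  clear (1,0): R1 −= (7)R0 → (0, 9, 0, 6)
  clear (2,0): R2 −= (9)R0 → (0, 8, 10, 3)
pivot(1,1)=9: scale R1 → (0, 1, 0, 8)
  clear (0,1): R0 −= (10)R1 → (1, 0, 0, 5)
  clear (2,1): R2 −= (8)R1 → (0, 0, 10, 5)
pivot(2,2)=10: scale R2 → (0, 0, 1, 6)

pivot columns: 0, 1, 2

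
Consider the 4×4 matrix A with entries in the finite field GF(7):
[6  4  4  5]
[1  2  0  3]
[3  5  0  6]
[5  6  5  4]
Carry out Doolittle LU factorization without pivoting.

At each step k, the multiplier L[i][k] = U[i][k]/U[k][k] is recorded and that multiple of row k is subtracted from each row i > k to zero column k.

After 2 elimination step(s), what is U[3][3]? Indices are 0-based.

Step 1: pivot at (0,0) is 6.
  row1 ← row1 − (6)·row0  ⇒  L[1][0]=6, U row1=(0, 6, 4, 1)
  row2 ← row2 − (4)·row0  ⇒  L[2][0]=4, U row2=(0, 3, 5, 0)
  row3 ← row3 − (2)·row0  ⇒  L[3][0]=2, U row3=(0, 5, 4, 1)
Step 2: pivot at (1,1) is 6.
  row2 ← row2 − (4)·row1  ⇒  L[2][1]=4, U row2=(0, 0, 3, 3)
  row3 ← row3 − (2)·row1  ⇒  L[3][1]=2, U row3=(0, 0, 3, 6)

U[3][3] = 6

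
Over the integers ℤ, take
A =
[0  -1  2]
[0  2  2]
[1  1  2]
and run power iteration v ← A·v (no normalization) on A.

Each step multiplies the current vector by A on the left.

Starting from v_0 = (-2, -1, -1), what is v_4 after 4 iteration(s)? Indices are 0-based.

v_0 = (-2, -1, -1).
v_1 = A·v_0 = (-1, -4, -5).
v_2 = A·v_1 = (-6, -18, -15).
v_3 = A·v_2 = (-12, -66, -54).
v_4 = A·v_3 = (-42, -240, -186).

v_4 = (-42, -240, -186)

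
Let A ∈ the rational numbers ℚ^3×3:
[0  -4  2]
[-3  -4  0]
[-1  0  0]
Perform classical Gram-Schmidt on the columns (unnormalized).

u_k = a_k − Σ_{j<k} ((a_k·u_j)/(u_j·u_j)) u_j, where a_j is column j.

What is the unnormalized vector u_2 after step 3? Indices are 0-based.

Step 1: u_0 = a_0 = (0, -3, -1).
Step 2: u_1 = a_1 − (6/5)·u_0 = (-4, -2/5, 6/5).
Step 3: u_2 = a_2 − (0)·u_0 − (-5/11)·u_1 = (2/11, -2/11, 6/11).

u_2 = (2/11, -2/11, 6/11)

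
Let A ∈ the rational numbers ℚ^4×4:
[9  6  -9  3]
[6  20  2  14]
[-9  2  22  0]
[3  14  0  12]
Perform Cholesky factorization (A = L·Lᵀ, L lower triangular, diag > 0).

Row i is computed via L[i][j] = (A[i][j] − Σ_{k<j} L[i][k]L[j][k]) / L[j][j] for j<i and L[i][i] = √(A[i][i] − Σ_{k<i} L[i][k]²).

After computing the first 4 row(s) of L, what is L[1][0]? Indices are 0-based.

Step 1: L[0][0] = √(9) = 3.
  L[1][0] = (6) / L[0][0] = 2.
Step 2: L[1][1] = √(16) = 4.
  L[2][0] = (-9) / L[0][0] = -3.
  L[2][1] = (8) / L[1][1] = 2.
Step 3: L[2][2] = √(9) = 3.
  L[3][0] = (3) / L[0][0] = 1.
  L[3][1] = (12) / L[1][1] = 3.
  L[3][2] = (-3) / L[2][2] = -1.
Step 4: L[3][3] = √(1) = 1.

L[1][0] = 2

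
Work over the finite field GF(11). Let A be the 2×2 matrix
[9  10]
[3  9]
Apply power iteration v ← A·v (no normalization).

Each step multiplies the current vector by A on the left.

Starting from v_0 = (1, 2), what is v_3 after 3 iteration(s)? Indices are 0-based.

v_0 = (1, 2).
v_1 = A·v_0 = (7, 10).
v_2 = A·v_1 = (9, 1).
v_3 = A·v_2 = (3, 3).

v_3 = (3, 3)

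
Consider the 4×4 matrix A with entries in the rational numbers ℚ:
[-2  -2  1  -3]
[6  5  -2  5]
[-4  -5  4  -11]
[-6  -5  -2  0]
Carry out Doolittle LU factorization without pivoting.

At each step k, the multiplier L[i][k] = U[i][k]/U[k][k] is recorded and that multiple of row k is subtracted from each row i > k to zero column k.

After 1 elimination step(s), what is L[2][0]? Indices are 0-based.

L[2][0] = 2

[col 0] pivot -2
  R1 -= -3*R0 → (0, -1, 1, -4)  (L[1][0] := -3)
  R2 -= 2*R0 → (0, -1, 2, -5)  (L[2][0] := 2)
  R3 -= 3*R0 → (0, 1, -5, 9)  (L[3][0] := 3)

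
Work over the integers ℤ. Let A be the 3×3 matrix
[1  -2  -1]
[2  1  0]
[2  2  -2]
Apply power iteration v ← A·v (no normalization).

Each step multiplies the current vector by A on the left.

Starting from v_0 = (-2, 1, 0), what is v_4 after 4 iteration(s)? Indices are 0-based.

v_0 = (-2, 1, 0).
v_1 = A·v_0 = (-4, -3, -2).
v_2 = A·v_1 = (4, -11, -10).
v_3 = A·v_2 = (36, -3, 6).
v_4 = A·v_3 = (36, 69, 54).

v_4 = (36, 69, 54)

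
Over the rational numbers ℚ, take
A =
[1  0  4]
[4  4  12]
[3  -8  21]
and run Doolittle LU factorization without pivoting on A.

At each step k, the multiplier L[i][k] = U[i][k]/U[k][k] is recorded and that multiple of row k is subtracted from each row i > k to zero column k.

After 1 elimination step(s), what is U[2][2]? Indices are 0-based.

U[2][2] = 9

k=0: U[0][0]=1
  eliminate (1,0): mult=4, new row 1: (0, 4, -4); set L[1][0]=4
  eliminate (2,0): mult=3, new row 2: (0, -8, 9); set L[2][0]=3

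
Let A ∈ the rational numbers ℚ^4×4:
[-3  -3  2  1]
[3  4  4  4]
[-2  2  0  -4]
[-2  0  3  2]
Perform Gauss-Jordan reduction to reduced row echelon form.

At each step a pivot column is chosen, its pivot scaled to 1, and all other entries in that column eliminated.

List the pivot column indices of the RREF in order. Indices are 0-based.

step 1: normalize row 0 (÷-3) = (1, 1, -2/3, -1/3)
  row 1: subtract 3×row0 = (0, 1, 6, 5)
  row 2: subtract -2×row0 = (0, 4, -4/3, -14/3)
  row 3: subtract -2×row0 = (0, 2, 5/3, 4/3)
step 2: normalize row 1 (÷1) = (0, 1, 6, 5)
  row 0: subtract 1×row1 = (1, 0, -20/3, -16/3)
  row 2: subtract 4×row1 = (0, 0, -76/3, -74/3)
  row 3: subtract 2×row1 = (0, 0, -31/3, -26/3)
step 3: normalize row 2 (÷-76/3) = (0, 0, 1, 37/38)
  row 0: subtract -20/3×row2 = (1, 0, 0, 22/19)
  row 1: subtract 6×row2 = (0, 1, 0, -16/19)
  row 3: subtract -31/3×row2 = (0, 0, 0, 53/38)
step 4: normalize row 3 (÷53/38) = (0, 0, 0, 1)
  row 0: subtract 22/19×row3 = (1, 0, 0, 0)
  row 1: subtract -16/19×row3 = (0, 1, 0, 0)
  row 2: subtract 37/38×row3 = (0, 0, 1, 0)

pivot columns: 0, 1, 2, 3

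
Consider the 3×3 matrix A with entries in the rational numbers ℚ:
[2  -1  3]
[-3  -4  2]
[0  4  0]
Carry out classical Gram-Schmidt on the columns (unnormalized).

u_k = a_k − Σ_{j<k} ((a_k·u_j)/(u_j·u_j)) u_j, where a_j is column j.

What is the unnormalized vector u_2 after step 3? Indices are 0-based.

Step 1: u_0 = a_0 = (2, -3, 0).
Step 2: u_1 = a_1 − (10/13)·u_0 = (-33/13, -22/13, 4).
Step 3: u_2 = a_2 − (0)·u_0 − (-143/329)·u_1 = (624/329, 416/329, 572/329).

u_2 = (624/329, 416/329, 572/329)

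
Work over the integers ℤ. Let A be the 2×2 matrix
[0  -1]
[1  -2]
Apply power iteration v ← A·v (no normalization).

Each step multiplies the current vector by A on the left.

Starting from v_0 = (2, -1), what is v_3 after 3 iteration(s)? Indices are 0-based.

v_3 = (7, 10)

v_0 = (2, -1).
v_1 = A·v_0 = (1, 4).
v_2 = A·v_1 = (-4, -7).
v_3 = A·v_2 = (7, 10).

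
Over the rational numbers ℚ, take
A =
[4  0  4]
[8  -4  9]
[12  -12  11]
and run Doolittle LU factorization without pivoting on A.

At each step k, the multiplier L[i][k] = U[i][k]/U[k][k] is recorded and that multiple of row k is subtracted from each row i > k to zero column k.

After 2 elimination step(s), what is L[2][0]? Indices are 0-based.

[col 0] pivot 4
  R1 -= 2*R0 → (0, -4, 1)  (L[1][0] := 2)
  R2 -= 3*R0 → (0, -12, -1)  (L[2][0] := 3)
[col 1] pivot -4
  R2 -= 3*R1 → (0, 0, -4)  (L[2][1] := 3)

L[2][0] = 3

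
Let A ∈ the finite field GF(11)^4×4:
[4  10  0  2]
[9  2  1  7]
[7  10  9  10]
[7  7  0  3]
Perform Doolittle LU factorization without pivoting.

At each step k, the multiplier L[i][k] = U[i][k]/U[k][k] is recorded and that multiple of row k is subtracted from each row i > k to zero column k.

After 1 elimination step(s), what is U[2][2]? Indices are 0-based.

Step 1: pivot at (0,0) is 4.
  row1 ← row1 − (5)·row0  ⇒  L[1][0]=5, U row1=(0, 7, 1, 8)
  row2 ← row2 − (10)·row0  ⇒  L[2][0]=10, U row2=(0, 9, 9, 1)
  row3 ← row3 − (10)·row0  ⇒  L[3][0]=10, U row3=(0, 6, 0, 5)

U[2][2] = 9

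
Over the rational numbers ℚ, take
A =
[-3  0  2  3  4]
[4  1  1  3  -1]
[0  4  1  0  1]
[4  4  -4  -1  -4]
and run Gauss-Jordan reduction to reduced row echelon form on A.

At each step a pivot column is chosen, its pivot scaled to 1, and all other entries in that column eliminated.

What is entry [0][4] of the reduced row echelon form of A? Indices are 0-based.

M[0][4] = -218/319

pivot(0,0)=-3: scale R0 → (1, 0, -2/3, -1, -4/3)
  clear (1,0): R1 −= (4)R0 → (0, 1, 11/3, 7, 13/3)
  clear (3,0): R3 −= (4)R0 → (0, 4, -4/3, 3, 4/3)
pivot(1,1)=1: scale R1 → (0, 1, 11/3, 7, 13/3)
  clear (2,1): R2 −= (4)R1 → (0, 0, -41/3, -28, -49/3)
  clear (3,1): R3 −= (4)R1 → (0, 0, -16, -25, -16)
pivot(2,2)=-41/3: scale R2 → (0, 0, 1, 84/41, 49/41)
  clear (0,2): R0 −= (-2/3)R2 → (1, 0, 0, 15/41, -22/41)
  clear (1,2): R1 −= (11/3)R2 → (0, 1, 0, -21/41, -2/41)
  clear (3,2): R3 −= (-16)R2 → (0, 0, 0, 319/41, 128/41)
pivot(3,3)=319/41: scale R3 → (0, 0, 0, 1, 128/319)
  clear (0,3): R0 −= (15/41)R3 → (1, 0, 0, 0, -218/319)
  clear (1,3): R1 −= (-21/41)R3 → (0, 1, 0, 0, 50/319)
  clear (2,3): R2 −= (84/41)R3 → (0, 0, 1, 0, 119/319)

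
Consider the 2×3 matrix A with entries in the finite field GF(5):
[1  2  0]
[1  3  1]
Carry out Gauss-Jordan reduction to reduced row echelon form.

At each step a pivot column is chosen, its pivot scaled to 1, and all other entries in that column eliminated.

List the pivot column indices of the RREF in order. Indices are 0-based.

step 1: normalize row 0 (÷1) = (1, 2, 0)
  row 1: subtract 1×row0 = (0, 1, 1)
step 2: normalize row 1 (÷1) = (0, 1, 1)
  row 0: subtract 2×row1 = (1, 0, 3)

pivot columns: 0, 1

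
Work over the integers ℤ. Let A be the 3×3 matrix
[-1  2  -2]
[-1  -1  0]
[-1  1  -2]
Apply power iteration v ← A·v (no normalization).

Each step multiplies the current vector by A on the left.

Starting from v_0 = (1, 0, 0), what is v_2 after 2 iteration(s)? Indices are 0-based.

v_2 = (1, 2, 2)

v_0 = (1, 0, 0).
v_1 = A·v_0 = (-1, -1, -1).
v_2 = A·v_1 = (1, 2, 2).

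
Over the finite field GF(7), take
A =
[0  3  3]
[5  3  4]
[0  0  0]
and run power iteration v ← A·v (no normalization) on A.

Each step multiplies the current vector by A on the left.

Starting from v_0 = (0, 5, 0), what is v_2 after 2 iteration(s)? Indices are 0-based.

v_2 = (3, 1, 0)

v_0 = (0, 5, 0).
v_1 = A·v_0 = (1, 1, 0).
v_2 = A·v_1 = (3, 1, 0).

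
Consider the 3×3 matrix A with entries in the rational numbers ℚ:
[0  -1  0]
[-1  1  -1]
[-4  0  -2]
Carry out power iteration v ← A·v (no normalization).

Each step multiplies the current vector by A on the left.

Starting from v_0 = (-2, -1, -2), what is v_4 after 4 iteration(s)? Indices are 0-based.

v_0 = (-2, -1, -2).
v_1 = A·v_0 = (1, 3, 12).
v_2 = A·v_1 = (-3, -10, -28).
v_3 = A·v_2 = (10, 21, 68).
v_4 = A·v_3 = (-21, -57, -176).

v_4 = (-21, -57, -176)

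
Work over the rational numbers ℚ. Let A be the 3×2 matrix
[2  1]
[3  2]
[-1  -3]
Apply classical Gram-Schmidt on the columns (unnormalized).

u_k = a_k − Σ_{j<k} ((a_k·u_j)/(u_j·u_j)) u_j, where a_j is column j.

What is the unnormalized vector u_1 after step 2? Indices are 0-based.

u_1 = (-4/7, -5/14, -31/14)

Step 1: u_0 = a_0 = (2, 3, -1).
Step 2: u_1 = a_1 − (11/14)·u_0 = (-4/7, -5/14, -31/14).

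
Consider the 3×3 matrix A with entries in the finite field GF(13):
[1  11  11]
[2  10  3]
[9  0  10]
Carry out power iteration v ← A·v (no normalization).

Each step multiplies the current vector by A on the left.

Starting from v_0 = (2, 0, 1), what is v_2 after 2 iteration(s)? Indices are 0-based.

v_0 = (2, 0, 1).
v_1 = A·v_0 = (0, 7, 2).
v_2 = A·v_1 = (8, 11, 7).

v_2 = (8, 11, 7)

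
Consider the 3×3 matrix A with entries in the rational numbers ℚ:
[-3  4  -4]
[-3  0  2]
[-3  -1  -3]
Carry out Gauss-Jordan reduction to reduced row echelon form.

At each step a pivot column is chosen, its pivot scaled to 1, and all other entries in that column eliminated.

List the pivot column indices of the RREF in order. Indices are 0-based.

pivot columns: 0, 1, 2

step 1: normalize row 0 (÷-3) = (1, -4/3, 4/3)
  row 1: subtract -3×row0 = (0, -4, 6)
  row 2: subtract -3×row0 = (0, -5, 1)
step 2: normalize row 1 (÷-4) = (0, 1, -3/2)
  row 0: subtract -4/3×row1 = (1, 0, -2/3)
  row 2: subtract -5×row1 = (0, 0, -13/2)
step 3: normalize row 2 (÷-13/2) = (0, 0, 1)
  row 0: subtract -2/3×row2 = (1, 0, 0)
  row 1: subtract -3/2×row2 = (0, 1, 0)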